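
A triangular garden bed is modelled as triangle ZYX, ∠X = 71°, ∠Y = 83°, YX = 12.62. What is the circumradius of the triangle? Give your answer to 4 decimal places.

14.3942

The third angle is ∠Z = 180° − ∠Y − ∠X = 26.00°.
Law of sines: XZ = YX·sin Y/sin Z ≈ 28.574.
Law of sines: ZY = YX·sin X/sin Z ≈ 27.22.
Circumradius = YX/(2 sin Z) ≈ 14.394.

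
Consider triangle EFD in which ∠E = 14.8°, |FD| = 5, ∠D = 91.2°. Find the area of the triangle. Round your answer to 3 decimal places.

The third angle is ∠F = 180° − ∠D − ∠E = 74.00°.
Law of sines: |DE| = |FD|·sin F/sin E ≈ 18.815.
Law of sines: |EF| = |FD|·sin D/sin E ≈ 19.569.
Area = ½·|FD|·|DE|·sin D ≈ 47.028.

area ≈ 47.028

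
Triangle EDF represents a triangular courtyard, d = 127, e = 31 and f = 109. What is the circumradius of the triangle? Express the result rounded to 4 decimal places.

R ≈ 72.6758

By the law of cosines, cos E = (d² + f² − e²) / (2·d·f) ≈ 0.97699, so ∠E ≈ 0.215 rad.
Circumradius = e/(2 sin E) ≈ 72.676.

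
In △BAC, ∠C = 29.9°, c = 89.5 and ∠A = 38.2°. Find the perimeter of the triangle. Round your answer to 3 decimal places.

The third angle is ∠B = 180° − ∠A − ∠C = 111.90°.
Law of sines: b = c·sin B/sin C ≈ 166.59.
Law of sines: a = c·sin A/sin C ≈ 111.03.
Semiperimeter s = (166.59+111.03+89.5)/2 = 183.56.
Perimeter = 166.59 + 111.03 + 89.5 = 367.12.

367.117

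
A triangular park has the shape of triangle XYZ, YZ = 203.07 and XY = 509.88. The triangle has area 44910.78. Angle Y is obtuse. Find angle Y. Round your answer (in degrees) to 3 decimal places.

∠Y ≈ 119.831°

From area = ½·XY·YZ·sin Y, we get sin Y = 2·area/(XY·YZ) ≈ 0.86749.
Taking the obtuse solution, ∠Y ≈ 119.83°.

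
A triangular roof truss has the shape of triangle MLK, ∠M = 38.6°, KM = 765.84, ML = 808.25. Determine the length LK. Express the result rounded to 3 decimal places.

521.797

By the law of cosines, LK² = KM² + ML² − 2·KM·ML·cos M = 2.7227e+05, so LK ≈ 521.8.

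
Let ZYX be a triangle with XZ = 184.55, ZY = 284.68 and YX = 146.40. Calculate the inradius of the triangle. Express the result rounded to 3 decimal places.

r ≈ 38.671

Semiperimeter s = (146.4 + 184.55 + 284.68)/2 = 307.82.
Heron's formula: area = √(307.82·161.42·123.27·23.135) ≈ 11903.
Inradius = area/s = 11903/307.82 ≈ 38.671.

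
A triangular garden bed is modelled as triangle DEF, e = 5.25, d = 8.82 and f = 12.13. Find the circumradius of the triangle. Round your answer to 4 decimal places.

6.7960

By the law of cosines, cos D = (e² + f² − d²) / (2·e·f) ≈ 0.76086, so ∠D ≈ 40.46°.
Circumradius = d/(2 sin D) ≈ 6.796.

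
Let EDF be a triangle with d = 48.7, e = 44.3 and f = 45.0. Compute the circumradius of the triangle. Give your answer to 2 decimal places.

26.64

By the law of cosines, cos E = (d² + f² − e²) / (2·d·f) ≈ 0.55537, so ∠E ≈ 56.26°.
Circumradius = e/(2 sin E) ≈ 26.635.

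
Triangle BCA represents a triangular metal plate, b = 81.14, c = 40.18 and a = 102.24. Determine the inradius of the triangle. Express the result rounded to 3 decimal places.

Semiperimeter s = (81.14 + 40.18 + 102.24)/2 = 111.78.
Heron's formula: area = √(111.78·30.64·71.6·9.54) ≈ 1529.5.
Inradius = area/s = 1529.5/111.78 ≈ 13.683.

r ≈ 13.683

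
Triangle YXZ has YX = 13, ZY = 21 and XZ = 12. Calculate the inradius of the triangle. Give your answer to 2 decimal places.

r ≈ 3.09

Semiperimeter s = (12 + 21 + 13)/2 = 23.
Heron's formula: area = √(23·11·2·10) ≈ 71.134.
Inradius = area/s = 71.134/23 ≈ 3.0928.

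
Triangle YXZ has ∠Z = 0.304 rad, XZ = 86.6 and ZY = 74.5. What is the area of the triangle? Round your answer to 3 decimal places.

Area = ½·XZ·ZY·sin Z ≈ 965.62.

965.623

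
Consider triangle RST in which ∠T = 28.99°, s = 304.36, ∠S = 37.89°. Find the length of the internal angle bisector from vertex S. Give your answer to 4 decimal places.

t_S ≈ 297.5493

The third angle is ∠R = 180° − ∠S − ∠T = 113.12°.
Law of sines: r = s·sin R/sin S ≈ 455.78.
Law of sines: t = s·sin T/sin S ≈ 240.19.
The bisector from S has length 2·t·r·cos(∠S/2)/(t+r) ≈ 297.55.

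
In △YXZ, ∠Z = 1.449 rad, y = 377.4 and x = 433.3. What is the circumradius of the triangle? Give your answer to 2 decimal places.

By the law of cosines, z² = y² + x² − 2·y·x·cos Z = 2.9044e+05, so z ≈ 538.93.
Area = ½·y·x·sin Z ≈ 81158.
Circumradius = z/(2 sin Z) ≈ 271.48.

271.48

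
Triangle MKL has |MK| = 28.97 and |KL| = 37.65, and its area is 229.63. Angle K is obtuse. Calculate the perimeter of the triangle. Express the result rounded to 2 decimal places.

From area = ½·|MK|·|KL|·sin K, we get sin K = 2·area/(|MK|·|KL|) ≈ 0.42106.
Taking the obtuse solution, ∠K ≈ 155.10°.
Law of cosines then gives |LM| ≈ 65.08.
Perimeter = 37.65 + 65.08 + 28.97 = 131.7.

131.70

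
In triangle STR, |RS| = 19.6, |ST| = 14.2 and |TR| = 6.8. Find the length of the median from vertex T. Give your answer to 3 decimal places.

m_T ≈ 5.282

Median from T: ½√(2·|ST|² + 2·|TR|² − |RS|²) ≈ 5.282.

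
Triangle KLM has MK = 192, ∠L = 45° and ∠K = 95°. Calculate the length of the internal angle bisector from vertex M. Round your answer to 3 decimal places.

The third angle is ∠M = 180° − ∠K − ∠L = 40.00°.
Law of sines: LM = MK·sin K/sin L ≈ 270.5.
Law of sines: KL = MK·sin M/sin L ≈ 174.54.
The bisector from M has length 2·LM·MK·cos(∠M/2)/(LM+MK) ≈ 211.04.

t_M ≈ 211.042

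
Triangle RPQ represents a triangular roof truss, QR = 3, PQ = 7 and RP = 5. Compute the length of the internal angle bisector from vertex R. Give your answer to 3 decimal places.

t_R ≈ 1.875

By the law of cosines, cos R = (QR² + RP² − PQ²) / (2·QR·RP) ≈ -0.50000, so ∠R ≈ 2.094 rad.
The bisector from R has length 2·QR·RP·cos(∠R/2)/(QR+RP) ≈ 1.875.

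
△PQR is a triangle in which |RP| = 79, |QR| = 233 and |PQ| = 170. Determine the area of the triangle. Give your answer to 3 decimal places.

4709.125

Semiperimeter s = (233 + 79 + 170)/2 = 241.
Heron's formula: area = √(241·8·162·71) ≈ 4709.1.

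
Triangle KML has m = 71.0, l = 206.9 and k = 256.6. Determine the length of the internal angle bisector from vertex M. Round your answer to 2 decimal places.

By the law of cosines, cos M = (l² + k² − m²) / (2·l·k) ≈ 0.97579, so ∠M ≈ 12.63°.
The bisector from M has length 2·l·k·cos(∠M/2)/(l+k) ≈ 227.69.

t_M ≈ 227.69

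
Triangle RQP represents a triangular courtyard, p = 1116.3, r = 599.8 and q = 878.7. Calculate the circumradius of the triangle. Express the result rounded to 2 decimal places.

By the law of cosines, cos R = (q² + p² − r²) / (2·q·p) ≈ 0.84539, so ∠R ≈ 32.29°.
Circumradius = r/(2 sin R) ≈ 561.46.

561.46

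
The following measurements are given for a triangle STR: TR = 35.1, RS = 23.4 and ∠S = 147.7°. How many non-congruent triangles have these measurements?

RS·sin S = 23.4·sin(147.7°) ≈ 12.5.
Since ∠S is not acute, a triangle exists only if TR > RS; here TR > RS, so there is exactly one triangle.

1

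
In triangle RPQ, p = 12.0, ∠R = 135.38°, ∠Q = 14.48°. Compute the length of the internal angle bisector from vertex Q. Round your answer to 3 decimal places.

The third angle is ∠P = 180° − ∠Q − ∠R = 30.14°.
Law of sines: r = p·sin R/sin P ≈ 16.787.
Law of sines: q = p·sin Q/sin P ≈ 5.9757.
The bisector from Q has length 2·r·p·cos(∠Q/2)/(r+p) ≈ 13.884.

t_Q ≈ 13.884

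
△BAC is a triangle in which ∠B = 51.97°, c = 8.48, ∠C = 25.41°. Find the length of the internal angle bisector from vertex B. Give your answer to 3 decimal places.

The third angle is ∠A = 180° − ∠C − ∠B = 102.62°.
Law of sines: b = c·sin B/sin C ≈ 15.567.
Law of sines: a = c·sin A/sin C ≈ 19.285.
The bisector from B has length 2·a·c·cos(∠B/2)/(a+c) ≈ 10.589.

10.589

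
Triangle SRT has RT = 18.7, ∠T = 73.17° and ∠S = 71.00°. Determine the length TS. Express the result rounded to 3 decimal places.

11.577

The third angle is ∠R = 180° − ∠T − ∠S = 35.83°.
Law of sines: TS = RT·sin R/sin S ≈ 11.577.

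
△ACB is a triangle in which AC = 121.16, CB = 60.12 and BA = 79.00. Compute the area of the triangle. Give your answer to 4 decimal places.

area ≈ 2045.6672

Semiperimeter s = (60.12 + 79 + 121.16)/2 = 130.14.
Heron's formula: area = √(130.14·70.02·51.14·8.98) ≈ 2045.7.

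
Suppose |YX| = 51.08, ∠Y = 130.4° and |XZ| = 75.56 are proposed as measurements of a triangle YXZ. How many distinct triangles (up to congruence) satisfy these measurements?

1

|YX|·sin Y = 51.08·sin(130.4°) ≈ 38.9.
Since ∠Y is not acute, a triangle exists only if |XZ| > |YX|; here |XZ| > |YX|, so there is exactly one triangle.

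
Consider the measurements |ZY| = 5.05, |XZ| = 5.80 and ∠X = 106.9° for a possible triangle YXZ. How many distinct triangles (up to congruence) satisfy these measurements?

|XZ|·sin X = 5.80·sin(106.9°) ≈ 5.55.
Since ∠X is not acute, a triangle exists only if |ZY| > |XZ|; here |ZY| ≤ |XZ|, so there is no triangle.

0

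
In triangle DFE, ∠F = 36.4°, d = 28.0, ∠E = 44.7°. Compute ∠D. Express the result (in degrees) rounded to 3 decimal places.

The third angle is ∠D = 180° − ∠F − ∠E = 98.90°.

98.900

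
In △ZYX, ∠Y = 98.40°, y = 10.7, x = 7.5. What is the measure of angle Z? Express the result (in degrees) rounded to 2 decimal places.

Law of sines: sin X = x·sin Y/y ≈ 0.69342.
Since y ≥ x, only the acute value applies: ∠X ≈ 43.90°.
Then ∠Z = 180° − ∠Y − ∠X ≈ 37.70°.

∠Z ≈ 37.70°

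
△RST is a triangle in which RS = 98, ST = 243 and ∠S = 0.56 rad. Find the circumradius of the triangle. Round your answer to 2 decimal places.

By the law of cosines, TR² = RS² + ST² − 2·RS·ST·cos S = 28300, so TR ≈ 168.23.
Area = ½·RS·ST·sin S ≈ 6324.8.
Circumradius = TR/(2 sin S) ≈ 158.35.

158.35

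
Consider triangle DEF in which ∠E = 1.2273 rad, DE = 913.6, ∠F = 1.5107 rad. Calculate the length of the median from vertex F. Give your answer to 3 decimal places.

The third angle is ∠D = π − ∠E − ∠F = 0.4036 rad.
Law of sines: EF = DE·sin D/sin F ≈ 359.44.
Law of sines: FD = DE·sin E/sin F ≈ 861.79.
Median from F: ½√(2·EF² + 2·FD² − DE²) ≈ 476.73.

m_F ≈ 476.729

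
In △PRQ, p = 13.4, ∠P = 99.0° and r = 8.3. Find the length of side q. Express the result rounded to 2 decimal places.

Law of sines: sin R = r·sin P/p ≈ 0.61178.
Since p ≥ r, only the acute value applies: ∠R ≈ 37.72°.
Then ∠Q = 180° − ∠P − ∠R ≈ 43.28°.
Law of sines gives q = p·sin Q/sin P ≈ 9.3014.

9.30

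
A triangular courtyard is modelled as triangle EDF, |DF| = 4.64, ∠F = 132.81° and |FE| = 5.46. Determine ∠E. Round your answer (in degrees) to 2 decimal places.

∠E ≈ 21.56°

By the law of cosines, |ED|² = |DF|² + |FE|² − 2·|DF|·|FE|·cos F = 85.774, so |ED| ≈ 9.2614.
Law of cosines again: cos E = (|FE|² + |ED|² − |DF|²)/(2·|FE|·|ED|) ≈ 0.93001, so ∠E ≈ 21.56°.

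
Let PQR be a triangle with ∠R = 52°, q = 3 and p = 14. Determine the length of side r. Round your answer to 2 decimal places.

12.38

By the law of cosines, r² = p² + q² − 2·p·q·cos R = 153.28, so r ≈ 12.381.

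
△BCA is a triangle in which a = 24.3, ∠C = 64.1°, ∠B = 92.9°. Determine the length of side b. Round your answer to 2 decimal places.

The third angle is ∠A = 180° − ∠B − ∠C = 23.00°.
Law of sines: b = a·sin B/sin A ≈ 62.111.

62.11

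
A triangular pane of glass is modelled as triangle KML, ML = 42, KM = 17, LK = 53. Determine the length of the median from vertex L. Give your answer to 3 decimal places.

Median from L: ½√(2·ML² + 2·LK² − KM²) ≈ 47.056.

47.056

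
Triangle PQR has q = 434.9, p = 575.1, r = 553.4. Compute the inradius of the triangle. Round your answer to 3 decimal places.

144.656

Semiperimeter s = (575.1 + 434.9 + 553.4)/2 = 781.7.
Heron's formula: area = √(781.7·206.6·346.8·228.3) ≈ 1.1308e+05.
Inradius = area/s = 1.1308e+05/781.7 ≈ 144.66.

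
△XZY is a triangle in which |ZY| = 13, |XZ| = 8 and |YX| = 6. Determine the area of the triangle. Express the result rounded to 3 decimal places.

Semiperimeter s = (13 + 6 + 8)/2 = 13.5.
Heron's formula: area = √(13.5·0.5·7.5·5.5) ≈ 16.686.

area ≈ 16.686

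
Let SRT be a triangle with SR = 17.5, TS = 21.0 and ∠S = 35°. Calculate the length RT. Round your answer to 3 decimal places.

12.049

By the law of cosines, RT² = TS² + SR² − 2·TS·SR·cos S = 145.17, so RT ≈ 12.049.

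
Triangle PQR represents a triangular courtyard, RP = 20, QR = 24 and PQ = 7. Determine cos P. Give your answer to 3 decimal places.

cos P ≈ -0.454

By the law of cosines, cos P = (RP² + PQ² − QR²) / (2·RP·PQ) ≈ -0.45357, so ∠P ≈ 116.97°.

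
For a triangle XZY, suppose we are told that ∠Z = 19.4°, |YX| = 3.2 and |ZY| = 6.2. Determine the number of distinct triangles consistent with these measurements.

2

|ZY|·sin Z = 6.2·sin(19.4°) ≈ 2.059.
Since |ZY| sin Z < |YX| < |ZY| (2.059 < 3.2 < 6.2), two triangles exist.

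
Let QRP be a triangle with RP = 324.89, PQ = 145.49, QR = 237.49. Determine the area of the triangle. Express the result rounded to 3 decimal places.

15796.236

Semiperimeter s = (324.89 + 145.49 + 237.49)/2 = 353.94.
Heron's formula: area = √(353.94·29.045·208.44·116.44) ≈ 15796.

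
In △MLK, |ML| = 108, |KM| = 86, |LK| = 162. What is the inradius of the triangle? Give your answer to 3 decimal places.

r ≈ 24.060

Semiperimeter s = (162 + 86 + 108)/2 = 178.
Heron's formula: area = √(178·16·92·70) ≈ 4282.7.
Inradius = area/s = 4282.7/178 ≈ 24.06.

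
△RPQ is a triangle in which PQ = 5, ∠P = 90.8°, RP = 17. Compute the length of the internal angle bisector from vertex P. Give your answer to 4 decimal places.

5.4257

By the law of cosines, QR² = RP² + PQ² − 2·RP·PQ·cos P = 316.37, so QR ≈ 17.787.
The bisector from P has length 2·RP·PQ·cos(∠P/2)/(RP+PQ) ≈ 5.4257.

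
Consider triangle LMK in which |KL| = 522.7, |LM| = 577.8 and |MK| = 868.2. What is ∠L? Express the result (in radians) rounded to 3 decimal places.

By the law of cosines, cos L = (|KL|² + |LM|² − |MK|²) / (2·|KL|·|LM|) ≈ -0.24287, so ∠L ≈ 1.8161 rad.

1.816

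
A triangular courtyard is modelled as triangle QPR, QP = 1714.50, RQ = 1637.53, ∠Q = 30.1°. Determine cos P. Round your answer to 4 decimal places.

cos P ≈ 0.3409

By the law of cosines, PR² = RQ² + QP² − 2·RQ·QP·cos Q = 7.6311e+05, so PR ≈ 873.56.
Law of cosines again: cos P = (QP² + PR² − RQ²)/(2·QP·PR) ≈ 0.34089, so ∠P ≈ 70.07°.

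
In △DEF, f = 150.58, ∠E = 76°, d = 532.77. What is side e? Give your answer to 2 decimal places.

By the law of cosines, e² = f² + d² − 2·f·d·cos E = 2.677e+05, so e ≈ 517.4.

517.40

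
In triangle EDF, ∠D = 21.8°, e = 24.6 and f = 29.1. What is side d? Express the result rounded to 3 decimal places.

By the law of cosines, d² = f² + e² − 2·f·e·cos D = 122.64, so d ≈ 11.074.

11.074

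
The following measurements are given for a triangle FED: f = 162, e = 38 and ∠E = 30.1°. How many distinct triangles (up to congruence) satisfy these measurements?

0

f·sin E = 162·sin(30.1°) ≈ 81.24.
Since e = 38 < 81.24 = f sin E, no triangle exists.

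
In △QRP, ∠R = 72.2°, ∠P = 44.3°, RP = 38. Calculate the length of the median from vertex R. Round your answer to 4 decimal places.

m_R ≈ 27.4428

The third angle is ∠Q = 180° − ∠R − ∠P = 63.50°.
Law of sines: PQ = RP·sin R/sin Q ≈ 40.429.
Law of sines: QR = RP·sin P/sin Q ≈ 29.656.
Median from R: ½√(2·QR² + 2·RP² − PQ²) ≈ 27.443.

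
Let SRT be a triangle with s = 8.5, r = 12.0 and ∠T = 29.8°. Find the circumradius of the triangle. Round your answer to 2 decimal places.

By the law of cosines, t² = s² + r² − 2·s·r·cos T = 39.226, so t ≈ 6.2631.
Area = ½·s·r·sin T ≈ 25.346.
Circumradius = t/(2 sin T) ≈ 6.3012.

6.30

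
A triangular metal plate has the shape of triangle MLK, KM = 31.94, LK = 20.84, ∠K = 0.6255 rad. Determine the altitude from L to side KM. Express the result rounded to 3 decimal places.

h_L ≈ 12.202

By the law of cosines, ML² = LK² + KM² − 2·LK·KM·cos K = 375.26, so ML ≈ 19.372.
Area = ½·LK·KM·sin K ≈ 194.86.
The altitude from L has length 2·area/KM ≈ 12.202.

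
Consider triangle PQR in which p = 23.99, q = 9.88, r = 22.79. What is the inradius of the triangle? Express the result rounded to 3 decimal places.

3.957

Semiperimeter s = (23.99 + 9.88 + 22.79)/2 = 28.33.
Heron's formula: area = √(28.33·4.34·18.45·5.54) ≈ 112.1.
Inradius = area/s = 112.1/28.33 ≈ 3.9571.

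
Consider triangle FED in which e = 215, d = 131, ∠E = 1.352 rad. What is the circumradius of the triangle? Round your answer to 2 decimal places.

Law of sines: sin D = d·sin E/e ≈ 0.59478.
Since e ≥ d, only the acute value applies: ∠D ≈ 0.637 rad.
Then ∠F = π − ∠E − ∠D ≈ 1.153 rad.
Law of sines gives f = e·sin F/sin E ≈ 201.27.
Circumradius = e/(2 sin E) ≈ 110.13.

110.13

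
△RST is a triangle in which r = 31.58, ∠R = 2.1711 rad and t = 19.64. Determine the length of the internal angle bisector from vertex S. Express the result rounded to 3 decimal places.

t_S ≈ 23.657

Law of sines: sin T = t·sin R/r ≈ 0.51318.
Since r ≥ t, only the acute value applies: ∠T ≈ 0.5389 rad.
Then ∠S = π − ∠R − ∠T ≈ 0.4316 rad.
Law of sines gives s = r·sin S/sin R ≈ 16.01.
The bisector from S has length 2·t·r·cos(∠S/2)/(t+r) ≈ 23.657.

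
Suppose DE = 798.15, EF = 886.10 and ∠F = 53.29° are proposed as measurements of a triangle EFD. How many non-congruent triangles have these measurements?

2

EF·sin F = 886.10·sin(53.29°) ≈ 710.4.
Since EF sin F < DE < EF (710.4 < 798.15 < 886.10), two triangles exist.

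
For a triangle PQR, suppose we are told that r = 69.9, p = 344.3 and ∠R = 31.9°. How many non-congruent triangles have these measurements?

p·sin R = 344.3·sin(31.9°) ≈ 181.9.
Since r = 69.9 < 181.9 = p sin R, no triangle exists.

0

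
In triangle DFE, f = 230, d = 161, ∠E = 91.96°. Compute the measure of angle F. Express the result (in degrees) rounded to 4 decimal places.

By the law of cosines, e² = d² + f² − 2·d·f·cos E = 81354, so e ≈ 285.23.
Law of cosines again: cos F = (e² + d² − f²)/(2·e·d) ≈ 0.59204, so ∠F ≈ 53.70°.

∠F ≈ 53.6978°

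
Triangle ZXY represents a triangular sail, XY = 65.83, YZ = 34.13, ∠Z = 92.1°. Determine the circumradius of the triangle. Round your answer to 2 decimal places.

R ≈ 32.94

Law of sines: sin X = YZ·sin Z/XY ≈ 0.51811.
Since XY ≥ YZ, only the acute value applies: ∠X ≈ 31.21°.
Then ∠Y = 180° − ∠Z − ∠X ≈ 56.69°.
Law of sines gives ZX = XY·sin Y/sin Z ≈ 55.055.
Circumradius = XY/(2 sin Z) ≈ 32.937.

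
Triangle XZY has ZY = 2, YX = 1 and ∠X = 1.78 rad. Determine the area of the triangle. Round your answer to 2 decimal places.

Law of sines: sin Z = YX·sin X/ZY ≈ 0.48910.
Since ZY ≥ YX, only the acute value applies: ∠Z ≈ 0.511 rad.
Then ∠Y = π − ∠X − ∠Z ≈ 0.851 rad.
Law of sines gives XZ = ZY·sin Y/sin X ≈ 1.5368.
Area = ½·ZY·YX·sin Y ≈ 0.75163.

area ≈ 0.75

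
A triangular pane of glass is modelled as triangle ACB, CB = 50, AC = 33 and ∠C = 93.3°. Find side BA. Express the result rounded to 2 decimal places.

61.47

By the law of cosines, BA² = AC² + CB² − 2·AC·CB·cos C = 3779, so BA ≈ 61.473.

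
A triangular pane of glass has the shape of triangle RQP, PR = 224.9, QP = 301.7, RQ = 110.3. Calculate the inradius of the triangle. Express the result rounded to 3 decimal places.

Semiperimeter s = (301.7 + 224.9 + 110.3)/2 = 318.45.
Heron's formula: area = √(318.45·16.75·93.55·208.15) ≈ 10192.
Inradius = area/s = 10192/318.45 ≈ 32.003.

32.003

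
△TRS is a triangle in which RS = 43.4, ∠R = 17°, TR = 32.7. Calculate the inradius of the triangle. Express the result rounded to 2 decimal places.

r ≈ 4.53

By the law of cosines, ST² = TR² + RS² − 2·TR·RS·cos R = 238.51, so ST ≈ 15.444.
Area = ½·TR·RS·sin R ≈ 207.46.
Semiperimeter s = (43.4+15.444+32.7)/2 = 45.772.
Inradius = area/s = 207.46/45.772 ≈ 4.5326.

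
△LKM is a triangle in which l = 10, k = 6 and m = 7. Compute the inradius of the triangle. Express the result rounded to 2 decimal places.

r ≈ 1.80

Semiperimeter s = (10 + 6 + 7)/2 = 11.5.
Heron's formula: area = √(11.5·1.5·5.5·4.5) ≈ 20.662.
Inradius = area/s = 20.662/11.5 ≈ 1.7967.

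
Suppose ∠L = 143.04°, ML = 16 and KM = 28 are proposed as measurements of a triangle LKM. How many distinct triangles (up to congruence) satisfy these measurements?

ML·sin L = 16·sin(143.04°) ≈ 9.62.
Since ∠L is not acute, a triangle exists only if KM > ML; here KM > ML, so there is exactly one triangle.

1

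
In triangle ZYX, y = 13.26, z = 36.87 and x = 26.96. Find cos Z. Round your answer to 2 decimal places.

By the law of cosines, cos Z = (y² + x² − z²) / (2·y·x) ≈ -0.63880, so ∠Z ≈ 129.70°.

-0.64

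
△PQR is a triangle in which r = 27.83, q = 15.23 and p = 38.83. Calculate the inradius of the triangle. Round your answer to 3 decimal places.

Semiperimeter s = (38.83 + 15.23 + 27.83)/2 = 40.945.
Heron's formula: area = √(40.945·2.115·25.715·13.115) ≈ 170.9.
Inradius = area/s = 170.9/40.945 ≈ 4.1738.

4.174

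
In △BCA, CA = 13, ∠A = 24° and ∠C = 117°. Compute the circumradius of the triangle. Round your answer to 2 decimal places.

The third angle is ∠B = 180° − ∠C − ∠A = 39.00°.
Law of sines: AB = CA·sin C/sin B ≈ 18.406.
Law of sines: BC = CA·sin A/sin B ≈ 8.402.
Circumradius = CA/(2 sin B) ≈ 10.329.

R ≈ 10.33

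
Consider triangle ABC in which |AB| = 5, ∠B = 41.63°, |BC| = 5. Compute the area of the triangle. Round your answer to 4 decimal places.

Area = ½·|AB|·|BC|·sin B ≈ 8.304.

8.3040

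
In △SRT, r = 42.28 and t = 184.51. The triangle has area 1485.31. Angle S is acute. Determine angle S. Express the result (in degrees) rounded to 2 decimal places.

22.38

From area = ½·r·t·sin S, we get sin S = 2·area/(r·t) ≈ 0.38080.
Taking the acute solution, ∠S ≈ 22.38°.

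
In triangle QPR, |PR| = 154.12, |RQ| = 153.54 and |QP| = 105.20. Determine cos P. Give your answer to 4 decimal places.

By the law of cosines, cos P = (|QP|² + |PR|² − |RQ|²) / (2·|QP|·|PR|) ≈ 0.34680, so ∠P ≈ 1.217 rad.

0.3468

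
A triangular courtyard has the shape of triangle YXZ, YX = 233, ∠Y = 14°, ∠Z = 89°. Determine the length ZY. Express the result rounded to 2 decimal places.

The third angle is ∠X = 180° − ∠Z − ∠Y = 77.00°.
Law of sines: ZY = YX·sin X/sin Z ≈ 227.06.

227.06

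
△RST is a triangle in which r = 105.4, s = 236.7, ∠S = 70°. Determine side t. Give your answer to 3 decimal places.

Law of sines: sin R = r·sin S/s ≈ 0.41844.
Since s ≥ r, only the acute value applies: ∠R ≈ 24.74°.
Then ∠T = 180° − ∠S − ∠R ≈ 85.26°.
Law of sines gives t = s·sin T/sin S ≈ 251.03.

251.031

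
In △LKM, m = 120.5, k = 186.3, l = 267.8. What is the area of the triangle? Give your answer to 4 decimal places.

Semiperimeter s = (267.8 + 186.3 + 120.5)/2 = 287.3.
Heron's formula: area = √(287.3·19.5·101·166.8) ≈ 9715.

9715.0229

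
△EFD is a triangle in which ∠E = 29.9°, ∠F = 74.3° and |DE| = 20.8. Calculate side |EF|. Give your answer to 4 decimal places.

20.9459

The third angle is ∠D = 180° − ∠E − ∠F = 75.80°.
Law of sines: |EF| = |DE|·sin D/sin F ≈ 20.946.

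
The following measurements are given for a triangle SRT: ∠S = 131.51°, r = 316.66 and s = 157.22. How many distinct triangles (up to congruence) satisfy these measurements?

0

r·sin S = 316.66·sin(131.51°) ≈ 237.1.
Since ∠S is not acute, a triangle exists only if s > r; here s ≤ r, so there is no triangle.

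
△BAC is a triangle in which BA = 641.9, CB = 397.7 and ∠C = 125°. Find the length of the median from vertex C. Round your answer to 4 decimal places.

Law of sines: sin A = CB·sin C/BA ≈ 0.50752.
Since BA ≥ CB, only the acute value applies: ∠A ≈ 30.50°.
Then ∠B = 180° − ∠C − ∠A ≈ 24.50°.
Law of sines gives AC = BA·sin B/sin C ≈ 324.98.
Median from C: ½√(2·AC² + 2·CB² − BA²) ≈ 169.94.

169.9361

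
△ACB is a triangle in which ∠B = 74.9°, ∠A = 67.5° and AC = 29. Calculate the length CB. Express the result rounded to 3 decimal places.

27.751

The third angle is ∠C = 180° − ∠B − ∠A = 37.60°.
Law of sines: CB = AC·sin A/sin B ≈ 27.751.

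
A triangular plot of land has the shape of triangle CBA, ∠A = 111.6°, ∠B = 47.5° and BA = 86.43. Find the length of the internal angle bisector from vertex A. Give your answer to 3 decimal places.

t_A ≈ 65.479

The third angle is ∠C = 180° − ∠B − ∠A = 20.90°.
Law of sines: AC = BA·sin B/sin C ≈ 178.63.
Law of sines: CB = BA·sin A/sin C ≈ 225.26.
The bisector from A has length 2·BA·AC·cos(∠A/2)/(BA+AC) ≈ 65.479.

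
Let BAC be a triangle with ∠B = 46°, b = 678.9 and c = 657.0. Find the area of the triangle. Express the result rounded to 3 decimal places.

Law of sines: sin C = c·sin B/b ≈ 0.69614.
Since b ≥ c, only the acute value applies: ∠C ≈ 44.12°.
Then ∠A = 180° − ∠B − ∠C ≈ 89.88°.
Law of sines gives a = b·sin A/sin B ≈ 943.78.
Area = ½·b·c·sin A ≈ 2.2302e+05.

area ≈ 223018.179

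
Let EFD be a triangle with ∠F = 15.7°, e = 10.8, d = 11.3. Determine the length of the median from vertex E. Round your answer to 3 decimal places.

By the law of cosines, f² = d² + e² − 2·d·e·cos F = 9.3562, so f ≈ 3.0588.
Median from E: ½√(2·f² + 2·d² − e²) ≈ 6.274.

6.274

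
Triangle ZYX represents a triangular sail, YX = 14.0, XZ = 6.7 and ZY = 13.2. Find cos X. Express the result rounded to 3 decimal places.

By the law of cosines, cos X = (YX² + XZ² − ZY²) / (2·YX·XZ) ≈ 0.35528, so ∠X ≈ 69.19°.

0.355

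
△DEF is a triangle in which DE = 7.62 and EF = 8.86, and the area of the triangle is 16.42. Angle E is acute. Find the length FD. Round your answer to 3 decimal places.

4.311

From area = ½·DE·EF·sin E, we get sin E = 2·area/(DE·EF) ≈ 0.48642.
Taking the acute solution, ∠E ≈ 29.11°.
Law of cosines then gives FD ≈ 4.3114.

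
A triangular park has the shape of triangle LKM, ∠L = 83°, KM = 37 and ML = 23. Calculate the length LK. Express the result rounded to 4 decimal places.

Law of sines: sin K = ML·sin L/KM ≈ 0.61699.
Since KM ≥ ML, only the acute value applies: ∠K ≈ 38.10°.
Then ∠M = 180° − ∠L − ∠K ≈ 58.90°.
Law of sines gives LK = KM·sin M/sin L ≈ 31.921.

31.9210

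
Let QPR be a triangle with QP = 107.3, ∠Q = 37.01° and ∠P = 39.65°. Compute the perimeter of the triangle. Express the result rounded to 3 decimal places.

The third angle is ∠R = 180° − ∠Q − ∠P = 103.34°.
Law of sines: PR = QP·sin Q/sin R ≈ 66.381.
Law of sines: RQ = QP·sin P/sin R ≈ 70.366.
Semiperimeter s = (66.381+70.366+107.3)/2 = 122.02.
Perimeter = 66.381 + 70.366 + 107.3 = 244.05.

perimeter ≈ 244.047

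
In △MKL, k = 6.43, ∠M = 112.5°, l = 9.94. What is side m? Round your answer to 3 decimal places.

By the law of cosines, m² = k² + l² − 2·k·l·cos M = 189.07, so m ≈ 13.75.

13.750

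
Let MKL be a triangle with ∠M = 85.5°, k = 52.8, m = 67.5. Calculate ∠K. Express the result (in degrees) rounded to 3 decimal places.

Law of sines: sin K = k·sin M/m ≈ 0.77981.
Since m ≥ k, only the acute value applies: ∠K ≈ 51.24°.
Then ∠L = 180° − ∠M − ∠K ≈ 43.26°.

∠K ≈ 51.243°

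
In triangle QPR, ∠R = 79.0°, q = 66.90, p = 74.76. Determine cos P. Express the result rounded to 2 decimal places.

By the law of cosines, r² = q² + p² − 2·q·p·cos R = 8156, so r ≈ 90.311.
Law of cosines again: cos P = (r² + q² − p²)/(2·r·q) ≈ 0.58282, so ∠P ≈ 54.35°.

0.58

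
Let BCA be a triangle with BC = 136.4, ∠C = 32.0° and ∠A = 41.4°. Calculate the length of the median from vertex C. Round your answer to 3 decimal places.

m_C ≈ 160.782

The third angle is ∠B = 180° − ∠C − ∠A = 106.60°.
Law of sines: CA = BC·sin B/sin A ≈ 197.66.
Law of sines: AB = BC·sin C/sin A ≈ 109.3.
Median from C: ½√(2·BC² + 2·CA² − AB²) ≈ 160.78.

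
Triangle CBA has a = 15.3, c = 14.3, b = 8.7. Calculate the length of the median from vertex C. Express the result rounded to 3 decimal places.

m_C ≈ 10.187

Median from C: ½√(2·b² + 2·a² − c²) ≈ 10.187.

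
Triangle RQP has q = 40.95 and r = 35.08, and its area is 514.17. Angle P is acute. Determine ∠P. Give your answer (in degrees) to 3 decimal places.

45.713

From area = ½·r·q·sin P, we get sin P = 2·area/(r·q) ≈ 0.71585.
Taking the acute solution, ∠P ≈ 45.71°.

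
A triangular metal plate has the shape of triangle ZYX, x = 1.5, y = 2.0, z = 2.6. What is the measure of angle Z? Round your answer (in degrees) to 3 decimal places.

By the law of cosines, cos Z = (y² + x² − z²) / (2·y·x) ≈ -0.08500, so ∠Z ≈ 94.88°.

∠Z ≈ 94.876°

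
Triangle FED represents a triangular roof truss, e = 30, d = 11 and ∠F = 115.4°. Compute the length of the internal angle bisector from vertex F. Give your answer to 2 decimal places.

8.60

By the law of cosines, f² = e² + d² − 2·e·d·cos F = 1304.1, so f ≈ 36.112.
The bisector from F has length 2·e·d·cos(∠F/2)/(e+d) ≈ 8.6018.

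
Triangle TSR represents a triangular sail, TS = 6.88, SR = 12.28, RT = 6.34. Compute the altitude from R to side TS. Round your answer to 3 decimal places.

h_R ≈ 4.365

Semiperimeter s = (12.28 + 6.34 + 6.88)/2 = 12.75.
Heron's formula: area = √(12.75·0.47·6.41·5.87) ≈ 15.016.
The altitude from R has length 2·area/TS ≈ 4.3651.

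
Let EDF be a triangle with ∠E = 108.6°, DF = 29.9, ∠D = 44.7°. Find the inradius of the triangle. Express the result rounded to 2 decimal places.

4.50

The third angle is ∠F = 180° − ∠E − ∠D = 26.70°.
Law of sines: FE = DF·sin D/sin E ≈ 22.191.
Law of sines: ED = DF·sin F/sin E ≈ 14.175.
Area = ½·DF·FE·sin F ≈ 149.06.
Semiperimeter s = (29.9+22.191+14.175)/2 = 33.133.
Inradius = area/s = 149.06/33.133 ≈ 4.4989.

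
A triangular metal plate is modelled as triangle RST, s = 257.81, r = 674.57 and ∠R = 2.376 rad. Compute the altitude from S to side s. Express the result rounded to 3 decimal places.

321.957

Law of sines: sin S = s·sin R/r ≈ 0.26484.
Since r ≥ s, only the acute value applies: ∠S ≈ 0.268 rad.
Then ∠T = π − ∠R − ∠S ≈ 0.498 rad.
Law of sines gives t = r·sin T/sin R ≈ 464.61.
Area = ½·r·s·sin T ≈ 41502.
The altitude from S has length 2·area/s ≈ 321.96.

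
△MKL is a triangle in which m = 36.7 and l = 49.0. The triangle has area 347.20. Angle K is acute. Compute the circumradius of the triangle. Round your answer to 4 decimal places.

From area = ½·l·m·sin K, we get sin K = 2·area/(l·m) ≈ 0.38614.
Taking the acute solution, ∠K ≈ 22.71°.
Law of cosines then gives k ≈ 20.742.
Circumradius = k/(2 sin K) ≈ 26.858.

R ≈ 26.8584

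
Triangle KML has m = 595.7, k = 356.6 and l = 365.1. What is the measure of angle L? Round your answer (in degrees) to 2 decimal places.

34.83

By the law of cosines, cos L = (k² + m² − l²) / (2·k·m) ≈ 0.82081, so ∠L ≈ 34.83°.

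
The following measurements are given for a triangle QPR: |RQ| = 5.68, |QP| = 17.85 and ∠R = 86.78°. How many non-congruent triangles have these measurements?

1

|RQ|·sin R = 5.68·sin(86.78°) ≈ 5.671.
Since |QP| ≥ |RQ|, exactly one triangle exists.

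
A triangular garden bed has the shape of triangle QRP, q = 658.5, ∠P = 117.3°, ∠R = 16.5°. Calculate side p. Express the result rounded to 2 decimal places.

The third angle is ∠Q = 180° − ∠R − ∠P = 46.20°.
Law of sines: p = q·sin P/sin Q ≈ 810.73.

810.73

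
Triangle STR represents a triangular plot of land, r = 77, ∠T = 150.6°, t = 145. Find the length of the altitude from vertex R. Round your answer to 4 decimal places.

35.7883

Law of sines: sin R = r·sin T/t ≈ 0.26069.
Since t ≥ r, only the acute value applies: ∠R ≈ 15.11°.
Then ∠S = 180° − ∠T − ∠R ≈ 14.29°.
Law of sines gives s = t·sin S/sin T ≈ 72.903.
Area = ½·t·r·sin S ≈ 1377.9.
The altitude from R has length 2·area/r ≈ 35.788.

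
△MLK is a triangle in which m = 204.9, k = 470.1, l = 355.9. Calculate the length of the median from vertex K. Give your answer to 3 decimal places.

Median from K: ½√(2·m² + 2·l² − k²) ≈ 170.52.

170.517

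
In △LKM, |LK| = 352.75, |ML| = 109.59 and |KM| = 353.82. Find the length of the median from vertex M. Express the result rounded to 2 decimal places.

Median from M: ½√(2·|KM|² + 2·|ML|² − |LK|²) ≈ 193.63.

193.63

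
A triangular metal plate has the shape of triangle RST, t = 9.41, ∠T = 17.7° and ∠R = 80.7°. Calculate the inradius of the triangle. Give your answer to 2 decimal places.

The third angle is ∠S = 180° − ∠T − ∠R = 81.60°.
Law of sines: r = t·sin R/sin T ≈ 30.544.
Law of sines: s = t·sin S/sin T ≈ 30.619.
Area = ½·t·r·sin S ≈ 142.17.
Semiperimeter p = (30.544+30.619+9.41)/2 = 35.286.
Inradius = area/p = 142.17/35.286 ≈ 4.029.

4.03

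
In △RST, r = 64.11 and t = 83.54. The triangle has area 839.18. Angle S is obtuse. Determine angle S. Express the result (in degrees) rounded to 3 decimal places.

∠S ≈ 161.737°

From area = ½·t·r·sin S, we get sin S = 2·area/(t·r) ≈ 0.31338.
Taking the obtuse solution, ∠S ≈ 161.74°.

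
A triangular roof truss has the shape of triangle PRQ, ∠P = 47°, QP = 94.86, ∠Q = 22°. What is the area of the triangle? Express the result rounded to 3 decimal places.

The third angle is ∠R = 180° − ∠Q − ∠P = 111.00°.
Law of sines: RQ = QP·sin P/sin R ≈ 74.312.
Law of sines: PR = QP·sin Q/sin R ≈ 38.063.
Area = ½·QP·RQ·sin Q ≈ 1320.3.

1320.345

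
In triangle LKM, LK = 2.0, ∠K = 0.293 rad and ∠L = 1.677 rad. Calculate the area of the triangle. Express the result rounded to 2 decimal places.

The third angle is ∠M = π − ∠L − ∠K = 1.172 rad.
Law of sines: KM = LK·sin L/sin M ≈ 2.1584.
Law of sines: ML = LK·sin K/sin M ≈ 0.62695.
Area = ½·LK·KM·sin K ≈ 0.62342.

0.62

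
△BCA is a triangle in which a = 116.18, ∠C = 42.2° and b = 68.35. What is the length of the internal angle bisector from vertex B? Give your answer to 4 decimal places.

90.3835

By the law of cosines, c² = a² + b² − 2·a·b·cos C = 6404.2, so c ≈ 80.026.
Law of cosines again: cos B = (c² + a² − b²)/(2·c·a) ≈ 0.81906, so ∠B ≈ 35.01°.
The bisector from B has length 2·c·a·cos(∠B/2)/(c+a) ≈ 90.383.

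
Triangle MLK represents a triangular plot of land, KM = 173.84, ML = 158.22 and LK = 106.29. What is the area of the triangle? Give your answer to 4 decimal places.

area ≈ 8268.6594

Semiperimeter s = (106.29 + 173.84 + 158.22)/2 = 219.18.
Heron's formula: area = √(219.18·112.89·45.335·60.955) ≈ 8268.7.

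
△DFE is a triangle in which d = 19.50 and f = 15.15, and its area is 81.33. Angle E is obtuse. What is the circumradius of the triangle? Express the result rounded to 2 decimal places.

From area = ½·d·f·sin E, we get sin E = 2·area/(d·f) ≈ 0.55060.
Taking the obtuse solution, ∠E ≈ 146.59°.
Law of cosines then gives e ≈ 33.211.
Circumradius = e/(2 sin E) ≈ 30.159.

R ≈ 30.16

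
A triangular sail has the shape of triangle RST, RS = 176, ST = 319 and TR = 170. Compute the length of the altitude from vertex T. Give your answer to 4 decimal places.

Semiperimeter s = (319 + 170 + 176)/2 = 332.5.
Heron's formula: area = √(332.5·13.5·162.5·156.5) ≈ 10684.
The altitude from T has length 2·area/RS ≈ 121.41.

121.4126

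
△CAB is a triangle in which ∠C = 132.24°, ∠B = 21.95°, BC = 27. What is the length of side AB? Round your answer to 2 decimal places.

The third angle is ∠A = 180° − ∠B − ∠C = 25.81°.
Law of sines: AB = BC·sin C/sin A ≈ 45.911.

45.91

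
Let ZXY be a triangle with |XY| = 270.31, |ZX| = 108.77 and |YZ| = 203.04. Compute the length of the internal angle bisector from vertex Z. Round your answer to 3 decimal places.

By the law of cosines, cos Z = (|YZ|² + |ZX|² − |XY|²) / (2·|YZ|·|ZX|) ≈ -0.45306, so ∠Z ≈ 116.94°.
The bisector from Z has length 2·|YZ|·|ZX|·cos(∠Z/2)/(|YZ|+|ZX|) ≈ 74.077.

t_Z ≈ 74.077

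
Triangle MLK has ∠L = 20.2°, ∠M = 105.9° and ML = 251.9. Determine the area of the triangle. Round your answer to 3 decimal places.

13039.862

The third angle is ∠K = 180° − ∠M − ∠L = 53.90°.
Law of sines: LK = ML·sin M/sin K ≈ 299.83.
Law of sines: KM = ML·sin L/sin K ≈ 107.65.
Area = ½·ML·LK·sin L ≈ 13040.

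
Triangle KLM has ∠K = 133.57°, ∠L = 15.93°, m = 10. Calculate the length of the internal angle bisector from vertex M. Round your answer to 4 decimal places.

The third angle is ∠M = 180° − ∠K − ∠L = 30.50°.
Law of sines: k = m·sin K/sin M ≈ 14.275.
Law of sines: l = m·sin L/sin M ≈ 5.4077.
The bisector from M has length 2·k·l·cos(∠M/2)/(k+l) ≈ 7.5678.

t_M ≈ 7.5678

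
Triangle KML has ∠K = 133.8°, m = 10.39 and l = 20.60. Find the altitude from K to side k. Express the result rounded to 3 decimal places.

5.367

By the law of cosines, k² = m² + l² − 2·m·l·cos K = 828.6, so k ≈ 28.785.
Area = ½·m·l·sin K ≈ 77.241.
The altitude from K has length 2·area/k ≈ 5.3667.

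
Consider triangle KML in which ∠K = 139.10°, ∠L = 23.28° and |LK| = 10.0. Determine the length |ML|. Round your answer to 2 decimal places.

The third angle is ∠M = 180° − ∠L − ∠K = 17.62°.
Law of sines: |ML| = |LK|·sin K/sin M ≈ 21.63.

21.63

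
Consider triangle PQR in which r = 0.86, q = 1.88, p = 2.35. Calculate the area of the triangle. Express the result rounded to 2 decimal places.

Semiperimeter s = (2.35 + 1.88 + 0.86)/2 = 2.545.
Heron's formula: area = √(2.545·0.195·0.665·1.685) ≈ 0.74571.

area ≈ 0.75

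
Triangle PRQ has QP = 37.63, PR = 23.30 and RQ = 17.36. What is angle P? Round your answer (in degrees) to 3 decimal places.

By the law of cosines, cos P = (QP² + PR² − RQ²) / (2·QP·PR) ≈ 0.94524, so ∠P ≈ 19.05°.

∠P ≈ 19.049°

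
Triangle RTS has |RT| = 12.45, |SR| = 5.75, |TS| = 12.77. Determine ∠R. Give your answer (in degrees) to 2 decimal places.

By the law of cosines, cos R = (|SR|² + |RT|² − |TS|²) / (2·|SR|·|RT|) ≈ 0.17456, so ∠R ≈ 79.95°.

79.95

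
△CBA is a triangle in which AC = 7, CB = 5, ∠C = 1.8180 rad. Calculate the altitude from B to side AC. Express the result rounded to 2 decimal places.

h_B ≈ 4.85

By the law of cosines, BA² = AC² + CB² − 2·AC·CB·cos C = 91.129, so BA ≈ 9.5461.
Area = ½·AC·CB·sin C ≈ 16.968.
The altitude from B has length 2·area/AC ≈ 4.848.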